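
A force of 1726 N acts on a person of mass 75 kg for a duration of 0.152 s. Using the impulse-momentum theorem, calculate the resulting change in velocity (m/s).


J = F * dt = 1726 * 0.152 = 262.3520 N*s
delta_v = J / m
delta_v = 262.3520 / 75
delta_v = 3.4980


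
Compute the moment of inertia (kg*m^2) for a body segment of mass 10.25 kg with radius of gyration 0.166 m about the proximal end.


I = m * k^2
I = 10.25 * 0.166^2
k^2 = 0.0276
I = 0.2824


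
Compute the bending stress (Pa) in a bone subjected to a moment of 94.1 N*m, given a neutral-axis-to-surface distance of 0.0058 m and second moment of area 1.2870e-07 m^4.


sigma = M * c / I
sigma = 94.1 * 0.0058 / 1.2870e-07
M * c = 0.5458
sigma = 4.2407e+06


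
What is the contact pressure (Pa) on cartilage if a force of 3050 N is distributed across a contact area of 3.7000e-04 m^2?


P = F / A
P = 3050 / 3.7000e-04
P = 8.2432e+06


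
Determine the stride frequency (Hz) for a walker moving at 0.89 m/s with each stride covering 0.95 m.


f = v / stride_length
f = 0.89 / 0.95
f = 0.9368


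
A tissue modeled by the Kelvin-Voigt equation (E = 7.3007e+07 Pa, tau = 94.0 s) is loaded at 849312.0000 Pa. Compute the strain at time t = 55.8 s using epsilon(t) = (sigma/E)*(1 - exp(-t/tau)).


epsilon(t) = (sigma/E) * (1 - exp(-t/tau))
sigma/E = 849312.0000 / 7.3007e+07 = 0.0116
exp(-t/tau) = exp(-55.8 / 94.0) = 0.5523
epsilon = 0.0116 * (1 - 0.5523)
epsilon = 0.0052


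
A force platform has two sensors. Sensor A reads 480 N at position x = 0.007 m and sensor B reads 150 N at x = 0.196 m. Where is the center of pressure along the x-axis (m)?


COP_x = (F1*x1 + F2*x2) / (F1 + F2)
COP_x = (480*0.007 + 150*0.196) / (480 + 150)
Numerator = 32.7600
Denominator = 630
COP_x = 0.0520


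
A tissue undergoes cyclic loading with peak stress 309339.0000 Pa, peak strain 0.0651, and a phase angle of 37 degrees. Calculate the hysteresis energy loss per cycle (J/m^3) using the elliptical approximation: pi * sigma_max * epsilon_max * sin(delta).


E_loss = pi * sigma_max * epsilon_max * sin(delta)
delta = 37 deg = 0.6458 rad
sin(delta) = 0.6018
E_loss = pi * 309339.0000 * 0.0651 * 0.6018
E_loss = 38074.0051


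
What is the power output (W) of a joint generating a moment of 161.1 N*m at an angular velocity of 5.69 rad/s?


P = M * omega
P = 161.1 * 5.69
P = 916.6590


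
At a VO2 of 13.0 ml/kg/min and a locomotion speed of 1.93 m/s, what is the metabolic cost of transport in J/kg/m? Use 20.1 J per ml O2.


Power per kg = VO2 * 20.1 / 60
Power per kg = 13.0 * 20.1 / 60 = 4.3550 W/kg
Cost = power_per_kg / speed
Cost = 4.3550 / 1.93
Cost = 2.2565


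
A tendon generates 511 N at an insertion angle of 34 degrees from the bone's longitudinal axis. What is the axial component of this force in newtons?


F_eff = F_tendon * cos(theta)
theta = 34 deg = 0.5934 rad
cos(theta) = 0.8290
F_eff = 511 * 0.8290
F_eff = 423.6382


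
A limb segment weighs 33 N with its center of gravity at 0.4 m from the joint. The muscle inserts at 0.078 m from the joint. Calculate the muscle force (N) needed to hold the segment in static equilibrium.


F_muscle = W * d_load / d_muscle
F_muscle = 33 * 0.4 / 0.078
Numerator = 13.2000
F_muscle = 169.2308


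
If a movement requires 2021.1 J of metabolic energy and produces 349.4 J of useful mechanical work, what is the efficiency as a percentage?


eta = (W_mech / E_meta) * 100
eta = (349.4 / 2021.1) * 100
ratio = 0.1729
eta = 17.2876


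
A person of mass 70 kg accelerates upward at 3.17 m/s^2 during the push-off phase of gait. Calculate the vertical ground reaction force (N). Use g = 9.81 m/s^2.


GRF = m * (g + a)
GRF = 70 * (9.81 + 3.17)
GRF = 70 * 12.9800
GRF = 908.6000


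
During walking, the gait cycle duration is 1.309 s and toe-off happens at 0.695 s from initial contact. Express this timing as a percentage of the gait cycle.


pct = (event_time / cycle_time) * 100
pct = (0.695 / 1.309) * 100
ratio = 0.5309
pct = 53.0940


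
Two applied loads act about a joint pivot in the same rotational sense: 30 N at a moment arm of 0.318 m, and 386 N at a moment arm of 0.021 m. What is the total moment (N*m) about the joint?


M = F1 * d1 + F2 * d2
M = 30 * 0.318 + 386 * 0.021
M = 9.5400 + 8.1060
M = 17.6460


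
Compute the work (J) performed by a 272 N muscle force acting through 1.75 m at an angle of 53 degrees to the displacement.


W = F * d * cos(theta)
theta = 53 deg = 0.9250 rad
cos(theta) = 0.6018
W = 272 * 1.75 * 0.6018
W = 286.4640


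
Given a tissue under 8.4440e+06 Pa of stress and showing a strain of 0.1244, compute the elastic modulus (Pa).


E = stress / strain
E = 8.4440e+06 / 0.1244
E = 6.7878e+07


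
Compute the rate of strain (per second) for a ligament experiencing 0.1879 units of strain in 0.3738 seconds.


strain_rate = delta_strain / delta_t
strain_rate = 0.1879 / 0.3738
strain_rate = 0.5027


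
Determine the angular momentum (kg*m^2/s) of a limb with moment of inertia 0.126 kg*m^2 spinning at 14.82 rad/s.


L = I * omega
L = 0.126 * 14.82
L = 1.8673


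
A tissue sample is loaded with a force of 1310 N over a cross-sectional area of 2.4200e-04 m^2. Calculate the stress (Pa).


stress = F / A
stress = 1310 / 2.4200e-04
stress = 5.4132e+06


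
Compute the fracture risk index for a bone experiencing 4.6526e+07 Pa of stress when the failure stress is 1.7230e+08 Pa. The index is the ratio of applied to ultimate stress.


FRI = applied / ultimate
FRI = 4.6526e+07 / 1.7230e+08
FRI = 0.2700


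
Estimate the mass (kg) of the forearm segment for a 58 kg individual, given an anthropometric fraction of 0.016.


m_segment = body_mass * fraction
m_segment = 58 * 0.016
m_segment = 0.9280


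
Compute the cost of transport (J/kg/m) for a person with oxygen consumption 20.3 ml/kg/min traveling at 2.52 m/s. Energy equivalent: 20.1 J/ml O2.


Power per kg = VO2 * 20.1 / 60
Power per kg = 20.3 * 20.1 / 60 = 6.8005 W/kg
Cost = power_per_kg / speed
Cost = 6.8005 / 2.52
Cost = 2.6986


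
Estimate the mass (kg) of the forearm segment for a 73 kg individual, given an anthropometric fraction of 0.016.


m_segment = body_mass * fraction
m_segment = 73 * 0.016
m_segment = 1.1680


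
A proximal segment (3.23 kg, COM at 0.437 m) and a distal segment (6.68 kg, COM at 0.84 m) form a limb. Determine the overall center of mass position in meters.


COM = (m1*x1 + m2*x2) / (m1 + m2)
COM = (3.23*0.437 + 6.68*0.84) / (3.23 + 6.68)
Numerator = 7.0227
Denominator = 9.9100
COM = 0.7086


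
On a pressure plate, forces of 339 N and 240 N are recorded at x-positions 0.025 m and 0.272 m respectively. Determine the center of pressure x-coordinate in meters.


COP_x = (F1*x1 + F2*x2) / (F1 + F2)
COP_x = (339*0.025 + 240*0.272) / (339 + 240)
Numerator = 73.7550
Denominator = 579
COP_x = 0.1274


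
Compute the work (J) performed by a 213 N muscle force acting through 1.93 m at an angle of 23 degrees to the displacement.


W = F * d * cos(theta)
theta = 23 deg = 0.4014 rad
cos(theta) = 0.9205
W = 213 * 1.93 * 0.9205
W = 378.4103


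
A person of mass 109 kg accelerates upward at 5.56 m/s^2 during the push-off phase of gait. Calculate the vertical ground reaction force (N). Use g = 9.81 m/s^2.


GRF = m * (g + a)
GRF = 109 * (9.81 + 5.56)
GRF = 109 * 15.3700
GRF = 1675.3300


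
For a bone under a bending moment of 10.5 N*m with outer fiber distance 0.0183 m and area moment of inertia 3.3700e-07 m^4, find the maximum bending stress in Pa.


sigma = M * c / I
sigma = 10.5 * 0.0183 / 3.3700e-07
M * c = 0.1922
sigma = 570178.0415


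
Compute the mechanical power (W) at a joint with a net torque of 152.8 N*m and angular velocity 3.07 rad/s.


P = M * omega
P = 152.8 * 3.07
P = 469.0960


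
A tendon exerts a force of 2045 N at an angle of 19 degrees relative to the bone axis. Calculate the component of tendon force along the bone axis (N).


F_eff = F_tendon * cos(theta)
theta = 19 deg = 0.3316 rad
cos(theta) = 0.9455
F_eff = 2045 * 0.9455
F_eff = 1933.5855


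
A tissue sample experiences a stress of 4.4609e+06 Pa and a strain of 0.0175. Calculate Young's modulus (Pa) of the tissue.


E = stress / strain
E = 4.4609e+06 / 0.0175
E = 2.5491e+08


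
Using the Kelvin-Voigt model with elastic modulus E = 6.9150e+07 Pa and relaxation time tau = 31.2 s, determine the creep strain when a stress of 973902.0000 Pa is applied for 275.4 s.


epsilon(t) = (sigma/E) * (1 - exp(-t/tau))
sigma/E = 973902.0000 / 6.9150e+07 = 0.0141
exp(-t/tau) = exp(-275.4 / 31.2) = 1.4673e-04
epsilon = 0.0141 * (1 - 1.4673e-04)
epsilon = 0.0141


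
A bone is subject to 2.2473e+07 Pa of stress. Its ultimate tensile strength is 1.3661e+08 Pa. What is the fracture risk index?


FRI = applied / ultimate
FRI = 2.2473e+07 / 1.3661e+08
FRI = 0.1645


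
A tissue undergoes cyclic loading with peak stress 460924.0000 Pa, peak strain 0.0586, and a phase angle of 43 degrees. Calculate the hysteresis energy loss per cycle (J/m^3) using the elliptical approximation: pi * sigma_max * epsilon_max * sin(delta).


E_loss = pi * sigma_max * epsilon_max * sin(delta)
delta = 43 deg = 0.7505 rad
sin(delta) = 0.6820
E_loss = pi * 460924.0000 * 0.0586 * 0.6820
E_loss = 57870.8873


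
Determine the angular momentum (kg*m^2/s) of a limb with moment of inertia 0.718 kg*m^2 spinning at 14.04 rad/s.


L = I * omega
L = 0.718 * 14.04
L = 10.0807


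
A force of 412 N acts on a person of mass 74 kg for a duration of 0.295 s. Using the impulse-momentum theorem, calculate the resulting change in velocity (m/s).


J = F * dt = 412 * 0.295 = 121.5400 N*s
delta_v = J / m
delta_v = 121.5400 / 74
delta_v = 1.6424


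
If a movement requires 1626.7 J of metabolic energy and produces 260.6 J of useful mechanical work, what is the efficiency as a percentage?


eta = (W_mech / E_meta) * 100
eta = (260.6 / 1626.7) * 100
ratio = 0.1602
eta = 16.0202


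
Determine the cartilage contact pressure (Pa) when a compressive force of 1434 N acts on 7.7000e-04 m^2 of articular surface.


P = F / A
P = 1434 / 7.7000e-04
P = 1.8623e+06


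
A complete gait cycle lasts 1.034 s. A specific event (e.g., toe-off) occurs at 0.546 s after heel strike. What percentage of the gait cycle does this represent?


pct = (event_time / cycle_time) * 100
pct = (0.546 / 1.034) * 100
ratio = 0.5280
pct = 52.8046


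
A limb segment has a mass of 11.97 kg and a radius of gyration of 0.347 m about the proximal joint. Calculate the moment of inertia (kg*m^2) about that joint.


I = m * k^2
I = 11.97 * 0.347^2
k^2 = 0.1204
I = 1.4413


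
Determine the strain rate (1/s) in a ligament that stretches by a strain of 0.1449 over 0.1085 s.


strain_rate = delta_strain / delta_t
strain_rate = 0.1449 / 0.1085
strain_rate = 1.3355


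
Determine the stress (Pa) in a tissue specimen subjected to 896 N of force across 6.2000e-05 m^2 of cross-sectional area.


stress = F / A
stress = 896 / 6.2000e-05
stress = 1.4452e+07


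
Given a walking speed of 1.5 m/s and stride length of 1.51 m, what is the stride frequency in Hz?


f = v / stride_length
f = 1.5 / 1.51
f = 0.9934


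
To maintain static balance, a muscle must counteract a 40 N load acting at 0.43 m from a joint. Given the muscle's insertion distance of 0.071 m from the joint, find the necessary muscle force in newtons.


F_muscle = W * d_load / d_muscle
F_muscle = 40 * 0.43 / 0.071
Numerator = 17.2000
F_muscle = 242.2535


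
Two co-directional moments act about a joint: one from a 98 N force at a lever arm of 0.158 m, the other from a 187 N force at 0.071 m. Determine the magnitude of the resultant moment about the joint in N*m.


M = F1 * d1 + F2 * d2
M = 98 * 0.158 + 187 * 0.071
M = 15.4840 + 13.2770
M = 28.7610


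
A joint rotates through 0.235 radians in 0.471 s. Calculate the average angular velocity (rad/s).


omega = delta_theta / delta_t
omega = 0.235 / 0.471
omega = 0.4989


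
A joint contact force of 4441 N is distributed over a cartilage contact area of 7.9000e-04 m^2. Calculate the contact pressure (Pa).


P = F / A
P = 4441 / 7.9000e-04
P = 5.6215e+06


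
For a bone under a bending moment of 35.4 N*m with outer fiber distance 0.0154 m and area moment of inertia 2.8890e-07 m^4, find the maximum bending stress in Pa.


sigma = M * c / I
sigma = 35.4 * 0.0154 / 2.8890e-07
M * c = 0.5452
sigma = 1.8870e+06


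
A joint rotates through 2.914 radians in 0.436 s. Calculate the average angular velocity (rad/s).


omega = delta_theta / delta_t
omega = 2.914 / 0.436
omega = 6.6835


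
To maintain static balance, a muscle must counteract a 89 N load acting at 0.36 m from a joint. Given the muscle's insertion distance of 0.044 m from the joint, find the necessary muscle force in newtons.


F_muscle = W * d_load / d_muscle
F_muscle = 89 * 0.36 / 0.044
Numerator = 32.0400
F_muscle = 728.1818


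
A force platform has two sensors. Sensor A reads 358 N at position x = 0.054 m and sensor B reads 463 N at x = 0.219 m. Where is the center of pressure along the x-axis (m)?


COP_x = (F1*x1 + F2*x2) / (F1 + F2)
COP_x = (358*0.054 + 463*0.219) / (358 + 463)
Numerator = 120.7290
Denominator = 821
COP_x = 0.1471


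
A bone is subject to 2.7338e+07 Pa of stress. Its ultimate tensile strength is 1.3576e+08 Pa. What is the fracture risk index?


FRI = applied / ultimate
FRI = 2.7338e+07 / 1.3576e+08
FRI = 0.2014


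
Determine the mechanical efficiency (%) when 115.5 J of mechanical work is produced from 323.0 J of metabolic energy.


eta = (W_mech / E_meta) * 100
eta = (115.5 / 323.0) * 100
ratio = 0.3576
eta = 35.7585


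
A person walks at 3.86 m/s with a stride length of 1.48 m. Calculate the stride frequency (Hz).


f = v / stride_length
f = 3.86 / 1.48
f = 2.6081


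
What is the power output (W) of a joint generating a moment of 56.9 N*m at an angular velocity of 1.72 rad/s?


P = M * omega
P = 56.9 * 1.72
P = 97.8680


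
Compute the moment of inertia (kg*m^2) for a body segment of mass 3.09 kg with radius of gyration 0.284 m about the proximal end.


I = m * k^2
I = 3.09 * 0.284^2
k^2 = 0.0807
I = 0.2492


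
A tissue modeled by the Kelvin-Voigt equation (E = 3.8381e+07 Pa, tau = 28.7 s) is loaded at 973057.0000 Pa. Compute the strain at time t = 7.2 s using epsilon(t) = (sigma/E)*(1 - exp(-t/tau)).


epsilon(t) = (sigma/E) * (1 - exp(-t/tau))
sigma/E = 973057.0000 / 3.8381e+07 = 0.0254
exp(-t/tau) = exp(-7.2 / 28.7) = 0.7781
epsilon = 0.0254 * (1 - 0.7781)
epsilon = 0.0056


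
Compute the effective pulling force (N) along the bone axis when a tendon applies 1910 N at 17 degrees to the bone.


F_eff = F_tendon * cos(theta)
theta = 17 deg = 0.2967 rad
cos(theta) = 0.9563
F_eff = 1910 * 0.9563
F_eff = 1826.5421


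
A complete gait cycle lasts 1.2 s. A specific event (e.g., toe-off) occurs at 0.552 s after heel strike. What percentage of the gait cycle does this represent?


pct = (event_time / cycle_time) * 100
pct = (0.552 / 1.2) * 100
ratio = 0.4600
pct = 46.0000


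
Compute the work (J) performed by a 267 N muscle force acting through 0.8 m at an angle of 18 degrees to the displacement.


W = F * d * cos(theta)
theta = 18 deg = 0.3142 rad
cos(theta) = 0.9511
W = 267 * 0.8 * 0.9511
W = 203.1457


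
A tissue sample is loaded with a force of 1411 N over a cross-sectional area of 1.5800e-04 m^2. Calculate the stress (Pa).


stress = F / A
stress = 1411 / 1.5800e-04
stress = 8.9304e+06


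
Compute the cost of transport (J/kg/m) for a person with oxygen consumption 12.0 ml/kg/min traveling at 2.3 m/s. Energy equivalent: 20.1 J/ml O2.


Power per kg = VO2 * 20.1 / 60
Power per kg = 12.0 * 20.1 / 60 = 4.0200 W/kg
Cost = power_per_kg / speed
Cost = 4.0200 / 2.3
Cost = 1.7478


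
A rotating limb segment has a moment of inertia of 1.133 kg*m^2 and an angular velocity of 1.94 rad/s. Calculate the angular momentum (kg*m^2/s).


L = I * omega
L = 1.133 * 1.94
L = 2.1980


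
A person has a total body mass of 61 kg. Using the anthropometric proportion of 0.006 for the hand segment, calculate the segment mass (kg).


m_segment = body_mass * fraction
m_segment = 61 * 0.006
m_segment = 0.3660


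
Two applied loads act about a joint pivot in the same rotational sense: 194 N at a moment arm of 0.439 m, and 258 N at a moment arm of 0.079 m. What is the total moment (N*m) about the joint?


M = F1 * d1 + F2 * d2
M = 194 * 0.439 + 258 * 0.079
M = 85.1660 + 20.3820
M = 105.5480


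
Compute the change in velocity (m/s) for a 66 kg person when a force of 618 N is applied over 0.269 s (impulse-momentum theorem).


J = F * dt = 618 * 0.269 = 166.2420 N*s
delta_v = J / m
delta_v = 166.2420 / 66
delta_v = 2.5188


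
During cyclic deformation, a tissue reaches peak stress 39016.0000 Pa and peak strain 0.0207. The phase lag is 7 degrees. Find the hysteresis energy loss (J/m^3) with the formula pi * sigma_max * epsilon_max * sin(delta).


E_loss = pi * sigma_max * epsilon_max * sin(delta)
delta = 7 deg = 0.1222 rad
sin(delta) = 0.1219
E_loss = pi * 39016.0000 * 0.0207 * 0.1219
E_loss = 309.2128


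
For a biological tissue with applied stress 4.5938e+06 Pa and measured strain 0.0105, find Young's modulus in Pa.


E = stress / strain
E = 4.5938e+06 / 0.0105
E = 4.3750e+08


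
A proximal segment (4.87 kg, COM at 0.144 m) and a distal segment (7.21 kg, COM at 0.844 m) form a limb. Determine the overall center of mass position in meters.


COM = (m1*x1 + m2*x2) / (m1 + m2)
COM = (4.87*0.144 + 7.21*0.844) / (4.87 + 7.21)
Numerator = 6.7865
Denominator = 12.0800
COM = 0.5618


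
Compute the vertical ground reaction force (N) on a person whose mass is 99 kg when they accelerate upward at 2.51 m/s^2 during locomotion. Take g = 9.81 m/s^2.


GRF = m * (g + a)
GRF = 99 * (9.81 + 2.51)
GRF = 99 * 12.3200
GRF = 1219.6800


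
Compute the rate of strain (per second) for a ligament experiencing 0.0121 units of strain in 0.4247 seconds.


strain_rate = delta_strain / delta_t
strain_rate = 0.0121 / 0.4247
strain_rate = 0.0285


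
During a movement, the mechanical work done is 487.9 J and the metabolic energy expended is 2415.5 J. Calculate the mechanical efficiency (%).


eta = (W_mech / E_meta) * 100
eta = (487.9 / 2415.5) * 100
ratio = 0.2020
eta = 20.1987


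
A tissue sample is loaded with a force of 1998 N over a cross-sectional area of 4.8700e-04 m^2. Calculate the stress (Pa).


stress = F / A
stress = 1998 / 4.8700e-04
stress = 4.1027e+06


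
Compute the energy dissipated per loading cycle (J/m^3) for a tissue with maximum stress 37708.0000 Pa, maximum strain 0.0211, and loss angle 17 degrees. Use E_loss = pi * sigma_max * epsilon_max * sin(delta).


E_loss = pi * sigma_max * epsilon_max * sin(delta)
delta = 17 deg = 0.2967 rad
sin(delta) = 0.2924
E_loss = pi * 37708.0000 * 0.0211 * 0.2924
E_loss = 730.8044


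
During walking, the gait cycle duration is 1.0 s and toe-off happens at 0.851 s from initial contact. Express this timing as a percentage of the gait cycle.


pct = (event_time / cycle_time) * 100
pct = (0.851 / 1.0) * 100
ratio = 0.8510
pct = 85.1000


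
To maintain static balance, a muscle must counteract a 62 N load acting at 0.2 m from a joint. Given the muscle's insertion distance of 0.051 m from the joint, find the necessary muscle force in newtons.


F_muscle = W * d_load / d_muscle
F_muscle = 62 * 0.2 / 0.051
Numerator = 12.4000
F_muscle = 243.1373


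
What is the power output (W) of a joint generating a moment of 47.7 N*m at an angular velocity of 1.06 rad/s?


P = M * omega
P = 47.7 * 1.06
P = 50.5620


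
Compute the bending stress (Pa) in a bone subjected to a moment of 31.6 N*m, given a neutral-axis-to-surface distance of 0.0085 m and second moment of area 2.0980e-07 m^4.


sigma = M * c / I
sigma = 31.6 * 0.0085 / 2.0980e-07
M * c = 0.2686
sigma = 1.2803e+06


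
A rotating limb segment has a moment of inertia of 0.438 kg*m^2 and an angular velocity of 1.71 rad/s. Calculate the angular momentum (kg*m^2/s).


L = I * omega
L = 0.438 * 1.71
L = 0.7490


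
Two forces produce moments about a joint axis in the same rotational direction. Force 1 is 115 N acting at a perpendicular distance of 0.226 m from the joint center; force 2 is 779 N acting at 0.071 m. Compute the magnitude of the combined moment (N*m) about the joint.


M = F1 * d1 + F2 * d2
M = 115 * 0.226 + 779 * 0.071
M = 25.9900 + 55.3090
M = 81.2990


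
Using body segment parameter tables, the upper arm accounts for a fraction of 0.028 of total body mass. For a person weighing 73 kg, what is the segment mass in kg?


m_segment = body_mass * fraction
m_segment = 73 * 0.028
m_segment = 2.0440


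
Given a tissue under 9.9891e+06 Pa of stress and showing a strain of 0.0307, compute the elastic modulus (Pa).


E = stress / strain
E = 9.9891e+06 / 0.0307
E = 3.2538e+08


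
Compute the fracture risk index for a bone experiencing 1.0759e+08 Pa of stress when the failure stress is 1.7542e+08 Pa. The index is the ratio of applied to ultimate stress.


FRI = applied / ultimate
FRI = 1.0759e+08 / 1.7542e+08
FRI = 0.6133


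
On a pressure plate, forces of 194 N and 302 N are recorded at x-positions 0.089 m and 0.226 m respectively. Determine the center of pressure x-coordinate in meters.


COP_x = (F1*x1 + F2*x2) / (F1 + F2)
COP_x = (194*0.089 + 302*0.226) / (194 + 302)
Numerator = 85.5180
Denominator = 496
COP_x = 0.1724


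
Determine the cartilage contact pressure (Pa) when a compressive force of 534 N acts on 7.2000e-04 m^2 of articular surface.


P = F / A
P = 534 / 7.2000e-04
P = 741666.6667


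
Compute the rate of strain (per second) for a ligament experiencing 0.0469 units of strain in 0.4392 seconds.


strain_rate = delta_strain / delta_t
strain_rate = 0.0469 / 0.4392
strain_rate = 0.1068


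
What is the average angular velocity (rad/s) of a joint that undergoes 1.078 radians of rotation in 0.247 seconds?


omega = delta_theta / delta_t
omega = 1.078 / 0.247
omega = 4.3644


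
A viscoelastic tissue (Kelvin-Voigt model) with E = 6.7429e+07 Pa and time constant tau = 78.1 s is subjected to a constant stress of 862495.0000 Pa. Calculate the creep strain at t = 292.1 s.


epsilon(t) = (sigma/E) * (1 - exp(-t/tau))
sigma/E = 862495.0000 / 6.7429e+07 = 0.0128
exp(-t/tau) = exp(-292.1 / 78.1) = 0.0238
epsilon = 0.0128 * (1 - 0.0238)
epsilon = 0.0125


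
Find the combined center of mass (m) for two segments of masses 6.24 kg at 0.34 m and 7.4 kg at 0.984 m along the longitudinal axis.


COM = (m1*x1 + m2*x2) / (m1 + m2)
COM = (6.24*0.34 + 7.4*0.984) / (6.24 + 7.4)
Numerator = 9.4032
Denominator = 13.6400
COM = 0.6894


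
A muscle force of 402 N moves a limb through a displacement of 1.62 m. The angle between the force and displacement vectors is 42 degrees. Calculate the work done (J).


W = F * d * cos(theta)
theta = 42 deg = 0.7330 rad
cos(theta) = 0.7431
W = 402 * 1.62 * 0.7431
W = 483.9656


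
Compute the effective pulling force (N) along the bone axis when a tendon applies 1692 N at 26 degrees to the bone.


F_eff = F_tendon * cos(theta)
theta = 26 deg = 0.4538 rad
cos(theta) = 0.8988
F_eff = 1692 * 0.8988
F_eff = 1520.7595


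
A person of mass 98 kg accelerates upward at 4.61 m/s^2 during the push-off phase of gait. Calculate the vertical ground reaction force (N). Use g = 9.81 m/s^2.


GRF = m * (g + a)
GRF = 98 * (9.81 + 4.61)
GRF = 98 * 14.4200
GRF = 1413.1600


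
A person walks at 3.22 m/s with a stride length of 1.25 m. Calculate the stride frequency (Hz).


f = v / stride_length
f = 3.22 / 1.25
f = 2.5760


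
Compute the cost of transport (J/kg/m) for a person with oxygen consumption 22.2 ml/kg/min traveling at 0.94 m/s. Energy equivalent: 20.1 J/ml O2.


Power per kg = VO2 * 20.1 / 60
Power per kg = 22.2 * 20.1 / 60 = 7.4370 W/kg
Cost = power_per_kg / speed
Cost = 7.4370 / 0.94
Cost = 7.9117


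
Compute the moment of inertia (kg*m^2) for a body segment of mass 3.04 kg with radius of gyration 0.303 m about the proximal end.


I = m * k^2
I = 3.04 * 0.303^2
k^2 = 0.0918
I = 0.2791


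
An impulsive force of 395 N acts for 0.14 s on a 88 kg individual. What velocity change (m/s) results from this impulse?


J = F * dt = 395 * 0.14 = 55.3000 N*s
delta_v = J / m
delta_v = 55.3000 / 88
delta_v = 0.6284


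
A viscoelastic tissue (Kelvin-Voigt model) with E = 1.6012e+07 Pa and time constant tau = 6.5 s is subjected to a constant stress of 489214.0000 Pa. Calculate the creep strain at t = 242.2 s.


epsilon(t) = (sigma/E) * (1 - exp(-t/tau))
sigma/E = 489214.0000 / 1.6012e+07 = 0.0306
exp(-t/tau) = exp(-242.2 / 6.5) = 6.5693e-17
epsilon = 0.0306 * (1 - 6.5693e-17)
epsilon = 0.0306


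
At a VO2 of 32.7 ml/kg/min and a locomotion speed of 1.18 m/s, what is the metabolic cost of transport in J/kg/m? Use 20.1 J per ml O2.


Power per kg = VO2 * 20.1 / 60
Power per kg = 32.7 * 20.1 / 60 = 10.9545 W/kg
Cost = power_per_kg / speed
Cost = 10.9545 / 1.18
Cost = 9.2835


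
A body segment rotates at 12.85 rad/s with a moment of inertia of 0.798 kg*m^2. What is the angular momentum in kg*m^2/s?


L = I * omega
L = 0.798 * 12.85
L = 10.2543


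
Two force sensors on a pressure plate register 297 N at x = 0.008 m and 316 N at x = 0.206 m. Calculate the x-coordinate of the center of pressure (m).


COP_x = (F1*x1 + F2*x2) / (F1 + F2)
COP_x = (297*0.008 + 316*0.206) / (297 + 316)
Numerator = 67.4720
Denominator = 613
COP_x = 0.1101


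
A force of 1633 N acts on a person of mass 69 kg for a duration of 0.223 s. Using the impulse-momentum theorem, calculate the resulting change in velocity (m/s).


J = F * dt = 1633 * 0.223 = 364.1590 N*s
delta_v = J / m
delta_v = 364.1590 / 69
delta_v = 5.2777


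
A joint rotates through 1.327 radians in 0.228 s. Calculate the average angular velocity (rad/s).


omega = delta_theta / delta_t
omega = 1.327 / 0.228
omega = 5.8202


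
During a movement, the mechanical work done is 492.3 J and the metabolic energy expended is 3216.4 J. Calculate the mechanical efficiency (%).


eta = (W_mech / E_meta) * 100
eta = (492.3 / 3216.4) * 100
ratio = 0.1531
eta = 15.3059


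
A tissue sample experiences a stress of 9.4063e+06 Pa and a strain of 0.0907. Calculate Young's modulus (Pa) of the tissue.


E = stress / strain
E = 9.4063e+06 / 0.0907
E = 1.0371e+08


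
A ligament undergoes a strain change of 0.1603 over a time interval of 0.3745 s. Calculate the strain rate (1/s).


strain_rate = delta_strain / delta_t
strain_rate = 0.1603 / 0.3745
strain_rate = 0.4280


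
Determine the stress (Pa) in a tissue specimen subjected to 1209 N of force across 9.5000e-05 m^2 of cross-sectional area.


stress = F / A
stress = 1209 / 9.5000e-05
stress = 1.2726e+07


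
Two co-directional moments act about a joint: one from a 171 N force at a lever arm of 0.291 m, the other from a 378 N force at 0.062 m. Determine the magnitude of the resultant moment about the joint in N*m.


M = F1 * d1 + F2 * d2
M = 171 * 0.291 + 378 * 0.062
M = 49.7610 + 23.4360
M = 73.1970


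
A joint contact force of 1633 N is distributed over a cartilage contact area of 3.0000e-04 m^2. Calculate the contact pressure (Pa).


P = F / A
P = 1633 / 3.0000e-04
P = 5.4433e+06


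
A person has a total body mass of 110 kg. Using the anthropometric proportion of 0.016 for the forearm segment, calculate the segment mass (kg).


m_segment = body_mass * fraction
m_segment = 110 * 0.016
m_segment = 1.7600


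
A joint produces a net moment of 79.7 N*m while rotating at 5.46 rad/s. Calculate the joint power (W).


P = M * omega
P = 79.7 * 5.46
P = 435.1620


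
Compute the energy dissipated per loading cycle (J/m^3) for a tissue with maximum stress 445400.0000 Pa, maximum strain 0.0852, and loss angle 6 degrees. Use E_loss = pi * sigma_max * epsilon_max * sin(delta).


E_loss = pi * sigma_max * epsilon_max * sin(delta)
delta = 6 deg = 0.1047 rad
sin(delta) = 0.1045
E_loss = pi * 445400.0000 * 0.0852 * 0.1045
E_loss = 12461.6126


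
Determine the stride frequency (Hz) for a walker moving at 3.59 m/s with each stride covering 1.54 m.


f = v / stride_length
f = 3.59 / 1.54
f = 2.3312


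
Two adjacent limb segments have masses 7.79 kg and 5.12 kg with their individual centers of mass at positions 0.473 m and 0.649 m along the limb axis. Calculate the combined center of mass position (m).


COM = (m1*x1 + m2*x2) / (m1 + m2)
COM = (7.79*0.473 + 5.12*0.649) / (7.79 + 5.12)
Numerator = 7.0076
Denominator = 12.9100
COM = 0.5428


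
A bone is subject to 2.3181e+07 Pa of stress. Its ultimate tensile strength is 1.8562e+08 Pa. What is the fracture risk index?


FRI = applied / ultimate
FRI = 2.3181e+07 / 1.8562e+08
FRI = 0.1249


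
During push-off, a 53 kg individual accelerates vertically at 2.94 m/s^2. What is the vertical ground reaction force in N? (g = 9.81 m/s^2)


GRF = m * (g + a)
GRF = 53 * (9.81 + 2.94)
GRF = 53 * 12.7500
GRF = 675.7500


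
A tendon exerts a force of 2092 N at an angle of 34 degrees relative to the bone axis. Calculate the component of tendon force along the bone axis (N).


F_eff = F_tendon * cos(theta)
theta = 34 deg = 0.5934 rad
cos(theta) = 0.8290
F_eff = 2092 * 0.8290
F_eff = 1734.3466


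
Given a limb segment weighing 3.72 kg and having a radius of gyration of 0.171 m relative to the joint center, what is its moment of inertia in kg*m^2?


I = m * k^2
I = 3.72 * 0.171^2
k^2 = 0.0292
I = 0.1088


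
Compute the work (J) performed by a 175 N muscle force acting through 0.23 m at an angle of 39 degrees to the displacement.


W = F * d * cos(theta)
theta = 39 deg = 0.6807 rad
cos(theta) = 0.7771
W = 175 * 0.23 * 0.7771
W = 31.2801


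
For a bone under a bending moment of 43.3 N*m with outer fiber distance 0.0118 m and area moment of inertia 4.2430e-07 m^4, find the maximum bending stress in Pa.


sigma = M * c / I
sigma = 43.3 * 0.0118 / 4.2430e-07
M * c = 0.5109
sigma = 1.2042e+06


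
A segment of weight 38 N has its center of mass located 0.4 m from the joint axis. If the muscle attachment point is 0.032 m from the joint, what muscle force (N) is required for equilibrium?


F_muscle = W * d_load / d_muscle
F_muscle = 38 * 0.4 / 0.032
Numerator = 15.2000
F_muscle = 475.0000


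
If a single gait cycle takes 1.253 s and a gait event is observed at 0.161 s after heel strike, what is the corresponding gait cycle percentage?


pct = (event_time / cycle_time) * 100
pct = (0.161 / 1.253) * 100
ratio = 0.1285
pct = 12.8492


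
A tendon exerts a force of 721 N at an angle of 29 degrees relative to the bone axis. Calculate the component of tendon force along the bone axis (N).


F_eff = F_tendon * cos(theta)
theta = 29 deg = 0.5061 rad
cos(theta) = 0.8746
F_eff = 721 * 0.8746
F_eff = 630.6008


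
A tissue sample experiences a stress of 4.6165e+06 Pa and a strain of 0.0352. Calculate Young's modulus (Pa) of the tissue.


E = stress / strain
E = 4.6165e+06 / 0.0352
E = 1.3115e+08


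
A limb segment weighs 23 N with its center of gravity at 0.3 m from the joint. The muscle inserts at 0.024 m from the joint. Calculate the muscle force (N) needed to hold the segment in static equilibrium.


F_muscle = W * d_load / d_muscle
F_muscle = 23 * 0.3 / 0.024
Numerator = 6.9000
F_muscle = 287.5000


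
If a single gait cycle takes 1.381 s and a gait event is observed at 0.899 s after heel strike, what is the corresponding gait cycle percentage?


pct = (event_time / cycle_time) * 100
pct = (0.899 / 1.381) * 100
ratio = 0.6510
pct = 65.0978


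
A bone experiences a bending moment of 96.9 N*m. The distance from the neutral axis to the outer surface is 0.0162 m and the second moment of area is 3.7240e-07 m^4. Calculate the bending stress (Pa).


sigma = M * c / I
sigma = 96.9 * 0.0162 / 3.7240e-07
M * c = 1.5698
sigma = 4.2153e+06


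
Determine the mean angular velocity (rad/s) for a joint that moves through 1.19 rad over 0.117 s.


omega = delta_theta / delta_t
omega = 1.19 / 0.117
omega = 10.1709


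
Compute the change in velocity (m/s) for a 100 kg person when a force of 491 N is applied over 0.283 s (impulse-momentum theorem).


J = F * dt = 491 * 0.283 = 138.9530 N*s
delta_v = J / m
delta_v = 138.9530 / 100
delta_v = 1.3895


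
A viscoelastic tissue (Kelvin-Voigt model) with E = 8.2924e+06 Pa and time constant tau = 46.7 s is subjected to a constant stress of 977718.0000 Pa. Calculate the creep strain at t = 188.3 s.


epsilon(t) = (sigma/E) * (1 - exp(-t/tau))
sigma/E = 977718.0000 / 8.2924e+06 = 0.1179
exp(-t/tau) = exp(-188.3 / 46.7) = 0.0177
epsilon = 0.1179 * (1 - 0.0177)
epsilon = 0.1158


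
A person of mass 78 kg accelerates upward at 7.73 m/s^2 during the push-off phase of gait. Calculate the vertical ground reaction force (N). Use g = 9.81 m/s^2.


GRF = m * (g + a)
GRF = 78 * (9.81 + 7.73)
GRF = 78 * 17.5400
GRF = 1368.1200


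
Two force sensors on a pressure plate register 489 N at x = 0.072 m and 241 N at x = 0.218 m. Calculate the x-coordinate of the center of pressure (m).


COP_x = (F1*x1 + F2*x2) / (F1 + F2)
COP_x = (489*0.072 + 241*0.218) / (489 + 241)
Numerator = 87.7460
Denominator = 730
COP_x = 0.1202


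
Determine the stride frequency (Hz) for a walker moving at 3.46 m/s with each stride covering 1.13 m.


f = v / stride_length
f = 3.46 / 1.13
f = 3.0619


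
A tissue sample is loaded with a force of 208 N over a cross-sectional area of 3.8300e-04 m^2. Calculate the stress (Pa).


stress = F / A
stress = 208 / 3.8300e-04
stress = 543080.9399


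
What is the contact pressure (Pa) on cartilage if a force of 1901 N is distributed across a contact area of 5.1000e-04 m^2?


P = F / A
P = 1901 / 5.1000e-04
P = 3.7275e+06


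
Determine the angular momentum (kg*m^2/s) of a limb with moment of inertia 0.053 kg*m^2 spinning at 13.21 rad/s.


L = I * omega
L = 0.053 * 13.21
L = 0.7001


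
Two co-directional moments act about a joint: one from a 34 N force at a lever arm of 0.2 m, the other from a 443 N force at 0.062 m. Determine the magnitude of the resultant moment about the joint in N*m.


M = F1 * d1 + F2 * d2
M = 34 * 0.2 + 443 * 0.062
M = 6.8000 + 27.4660
M = 34.2660


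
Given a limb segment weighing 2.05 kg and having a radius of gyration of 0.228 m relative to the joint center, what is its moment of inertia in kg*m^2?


I = m * k^2
I = 2.05 * 0.228^2
k^2 = 0.0520
I = 0.1066


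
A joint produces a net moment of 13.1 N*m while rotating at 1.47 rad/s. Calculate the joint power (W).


P = M * omega
P = 13.1 * 1.47
P = 19.2570


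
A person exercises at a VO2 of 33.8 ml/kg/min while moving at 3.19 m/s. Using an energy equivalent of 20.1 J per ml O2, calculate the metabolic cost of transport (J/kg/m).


Power per kg = VO2 * 20.1 / 60
Power per kg = 33.8 * 20.1 / 60 = 11.3230 W/kg
Cost = power_per_kg / speed
Cost = 11.3230 / 3.19
Cost = 3.5495


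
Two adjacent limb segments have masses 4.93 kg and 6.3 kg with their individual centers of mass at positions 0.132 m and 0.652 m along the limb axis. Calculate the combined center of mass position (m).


COM = (m1*x1 + m2*x2) / (m1 + m2)
COM = (4.93*0.132 + 6.3*0.652) / (4.93 + 6.3)
Numerator = 4.7584
Denominator = 11.2300
COM = 0.4237


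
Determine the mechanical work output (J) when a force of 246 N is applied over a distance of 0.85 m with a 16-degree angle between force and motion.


W = F * d * cos(theta)
theta = 16 deg = 0.2793 rad
cos(theta) = 0.9613
W = 246 * 0.85 * 0.9613
W = 200.9998


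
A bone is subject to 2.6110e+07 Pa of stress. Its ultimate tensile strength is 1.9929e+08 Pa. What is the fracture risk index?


FRI = applied / ultimate
FRI = 2.6110e+07 / 1.9929e+08
FRI = 0.1310


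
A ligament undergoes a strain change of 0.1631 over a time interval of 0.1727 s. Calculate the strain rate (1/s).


strain_rate = delta_strain / delta_t
strain_rate = 0.1631 / 0.1727
strain_rate = 0.9444


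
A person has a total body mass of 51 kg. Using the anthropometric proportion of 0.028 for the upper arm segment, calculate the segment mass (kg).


m_segment = body_mass * fraction
m_segment = 51 * 0.028
m_segment = 1.4280


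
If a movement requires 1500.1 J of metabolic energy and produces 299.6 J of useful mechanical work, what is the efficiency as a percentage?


eta = (W_mech / E_meta) * 100
eta = (299.6 / 1500.1) * 100
ratio = 0.1997
eta = 19.9720


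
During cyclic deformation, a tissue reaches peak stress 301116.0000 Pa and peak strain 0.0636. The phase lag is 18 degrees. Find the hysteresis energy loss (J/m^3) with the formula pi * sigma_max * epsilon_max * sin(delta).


E_loss = pi * sigma_max * epsilon_max * sin(delta)
delta = 18 deg = 0.3142 rad
sin(delta) = 0.3090
E_loss = pi * 301116.0000 * 0.0636 * 0.3090
E_loss = 18591.8748


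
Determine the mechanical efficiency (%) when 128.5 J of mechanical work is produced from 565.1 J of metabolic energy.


eta = (W_mech / E_meta) * 100
eta = (128.5 / 565.1) * 100
ratio = 0.2274
eta = 22.7393


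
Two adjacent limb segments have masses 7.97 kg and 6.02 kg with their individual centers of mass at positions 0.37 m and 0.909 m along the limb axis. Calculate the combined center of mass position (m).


COM = (m1*x1 + m2*x2) / (m1 + m2)
COM = (7.97*0.37 + 6.02*0.909) / (7.97 + 6.02)
Numerator = 8.4211
Denominator = 13.9900
COM = 0.6019


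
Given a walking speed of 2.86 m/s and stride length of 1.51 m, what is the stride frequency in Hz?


f = v / stride_length
f = 2.86 / 1.51
f = 1.8940


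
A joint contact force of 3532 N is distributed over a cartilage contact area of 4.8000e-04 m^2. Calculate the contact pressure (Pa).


P = F / A
P = 3532 / 4.8000e-04
P = 7.3583e+06


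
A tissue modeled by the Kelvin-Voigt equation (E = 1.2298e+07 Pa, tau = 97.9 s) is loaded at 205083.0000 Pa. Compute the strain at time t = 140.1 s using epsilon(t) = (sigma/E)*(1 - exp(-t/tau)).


epsilon(t) = (sigma/E) * (1 - exp(-t/tau))
sigma/E = 205083.0000 / 1.2298e+07 = 0.0167
exp(-t/tau) = exp(-140.1 / 97.9) = 0.2391
epsilon = 0.0167 * (1 - 0.2391)
epsilon = 0.0127


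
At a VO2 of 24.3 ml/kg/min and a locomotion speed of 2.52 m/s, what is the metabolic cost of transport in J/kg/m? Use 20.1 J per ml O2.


Power per kg = VO2 * 20.1 / 60
Power per kg = 24.3 * 20.1 / 60 = 8.1405 W/kg
Cost = power_per_kg / speed
Cost = 8.1405 / 2.52
Cost = 3.2304


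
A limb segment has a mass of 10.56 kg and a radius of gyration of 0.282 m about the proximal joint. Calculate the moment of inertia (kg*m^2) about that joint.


I = m * k^2
I = 10.56 * 0.282^2
k^2 = 0.0795
I = 0.8398


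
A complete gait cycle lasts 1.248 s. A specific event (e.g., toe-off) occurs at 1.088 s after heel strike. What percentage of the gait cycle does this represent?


pct = (event_time / cycle_time) * 100
pct = (1.088 / 1.248) * 100
ratio = 0.8718
pct = 87.1795


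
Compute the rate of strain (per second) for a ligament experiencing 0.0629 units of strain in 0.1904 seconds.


strain_rate = delta_strain / delta_t
strain_rate = 0.0629 / 0.1904
strain_rate = 0.3304


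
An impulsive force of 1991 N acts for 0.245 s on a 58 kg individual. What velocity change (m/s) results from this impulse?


J = F * dt = 1991 * 0.245 = 487.7950 N*s
delta_v = J / m
delta_v = 487.7950 / 58
delta_v = 8.4103


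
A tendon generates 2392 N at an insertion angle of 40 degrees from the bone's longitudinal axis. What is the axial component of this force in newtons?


F_eff = F_tendon * cos(theta)
theta = 40 deg = 0.6981 rad
cos(theta) = 0.7660
F_eff = 2392 * 0.7660
F_eff = 1832.3783
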